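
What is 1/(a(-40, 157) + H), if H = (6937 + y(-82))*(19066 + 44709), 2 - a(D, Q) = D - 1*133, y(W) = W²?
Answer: 1/871230450 ≈ 1.1478e-9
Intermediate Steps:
a(D, Q) = 135 - D (a(D, Q) = 2 - (D - 1*133) = 2 - (D - 133) = 2 - (-133 + D) = 2 + (133 - D) = 135 - D)
H = 871230275 (H = (6937 + (-82)²)*(19066 + 44709) = (6937 + 6724)*63775 = 13661*63775 = 871230275)
1/(a(-40, 157) + H) = 1/((135 - 1*(-40)) + 871230275) = 1/((135 + 40) + 871230275) = 1/(175 + 871230275) = 1/871230450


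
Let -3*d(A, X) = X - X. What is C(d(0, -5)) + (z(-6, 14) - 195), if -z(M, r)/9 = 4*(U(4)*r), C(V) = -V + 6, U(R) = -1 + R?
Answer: -1701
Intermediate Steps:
d(A, X) = 0 (d(A, X) = -(X - X)/3 = -1/3*0 = 0)
C(V) = 6 - V
z(M, r) = -108*r (z(M, r) = -36*(-1 + 4)*r = -36*3*r = -108*r)
C(d(0, -5)) + (z(-6, 14) - 195) = (6 - 1*0) + (-108*14 - 195) = (6 + 0) + (-1512 - 195) = 6 - 1707 = -1701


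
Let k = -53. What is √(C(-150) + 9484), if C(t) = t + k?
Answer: √9281 ≈ 96.338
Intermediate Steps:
C(t) = -53 + t (C(t) = t - 53 = -53 + t)
√(C(-150) + 9484) = √((-53 - 150) + 9484) = √(-203 + 9484) = √9281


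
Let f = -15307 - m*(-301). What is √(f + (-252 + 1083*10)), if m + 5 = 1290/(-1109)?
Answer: 2*I*√2024422941/1109 ≈ 81.143*I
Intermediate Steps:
m = -6835/1109 (m = -5 + 1290/(-1109) = -5 + 1290*(-1/1109) = -5 - 1290/1109 = -6835/1109 ≈ -6.1632)
f = -19032798/1109 (f = -15307 - (-6835)*(-301)/1109 = -15307 - 1*2057335/1109 = -15307 - 2057335/1109 = -19032798/1109 ≈ -17162.)
√(f + (-252 + 1083*10)) = √(-19032798/1109 + (-252 + 1083*10)) = √(-19032798/1109 + (-252 + 10830)) = √(-19032798/1109 + 10578) = √(-7301796/1109) = 2*I*√2024422941/1109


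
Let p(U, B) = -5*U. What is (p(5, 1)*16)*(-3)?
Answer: 1200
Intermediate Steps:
(p(5, 1)*16)*(-3) = (-5*5*16)*(-3) = -25*16*(-3) = -400*(-3) = 1200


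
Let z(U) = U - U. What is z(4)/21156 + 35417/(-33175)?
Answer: -35417/33175 ≈ -1.0676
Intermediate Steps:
z(U) = 0
z(4)/21156 + 35417/(-33175) = 0/21156 + 35417/(-33175) = 0*(1/21156) + 35417*(-1/33175) = 0 - 35417/33175 = -35417/33175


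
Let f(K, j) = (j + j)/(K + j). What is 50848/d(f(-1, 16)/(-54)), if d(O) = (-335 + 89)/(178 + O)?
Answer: -1832409376/49815 ≈ -36784.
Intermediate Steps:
f(K, j) = 2*j/(K + j) (f(K, j) = (2*j)/(K + j) = 2*j/(K + j))
d(O) = -246/(178 + O)
50848/d(f(-1, 16)/(-54)) = 50848/((-246/(178 + (2*16/(-1 + 16))/(-54)))) = 50848/((-246/(178 + (2*16/15)*(-1/54)))) = 50848/((-246/(178 + (2*16*(1/15))*(-1/54)))) = 50848/((-246/(178 + (32/15)*(-1/54)))) = 50848/((-246/(178 - 16/405))) = 50848/((-246/72074/405)) = 50848/((-246*405/72074)) = 50848/(-49815/36037) = 50848*(-36037/49815) = -1832409376/49815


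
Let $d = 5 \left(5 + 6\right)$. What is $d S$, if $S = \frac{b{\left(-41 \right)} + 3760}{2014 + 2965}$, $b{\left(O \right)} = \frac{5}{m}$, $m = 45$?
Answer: $\frac{1861255}{44811} \approx 41.536$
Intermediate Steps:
$b{\left(O \right)} = \frac{1}{9}$ ($b{\left(O \right)} = \frac{5}{45} = 5 \cdot \frac{1}{45} = \frac{1}{9}$)
$d = 55$ ($d = 5 \cdot 11 = 55$)
$S = \frac{33841}{44811}$ ($S = \frac{\frac{1}{9} + 3760}{2014 + 2965} = \frac{33841}{9 \cdot 4979} = \frac{33841}{9} \cdot \frac{1}{4979} = \frac{33841}{44811} \approx 0.75519$)
$d S = 55 \cdot \frac{33841}{44811} = \frac{1861255}{44811}$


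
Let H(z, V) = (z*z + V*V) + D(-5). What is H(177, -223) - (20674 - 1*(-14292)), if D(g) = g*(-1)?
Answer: 46097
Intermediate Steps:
D(g) = -g
H(z, V) = 5 + V² + z² (H(z, V) = (z*z + V*V) - 1*(-5) = (z² + V²) + 5 = (V² + z²) + 5 = 5 + V² + z²)
H(177, -223) - (20674 - 1*(-14292)) = (5 + (-223)² + 177²) - (20674 - 1*(-14292)) = (5 + 49729 + 31329) - (20674 + 14292) = 81063 - 1*34966 = 81063 - 34966 = 46097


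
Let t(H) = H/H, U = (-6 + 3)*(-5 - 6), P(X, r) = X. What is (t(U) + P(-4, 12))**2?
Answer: 9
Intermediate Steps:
U = 33 (U = -3*(-11) = 33)
t(H) = 1
(t(U) + P(-4, 12))**2 = (1 - 4)**2 = (-3)**2 = 9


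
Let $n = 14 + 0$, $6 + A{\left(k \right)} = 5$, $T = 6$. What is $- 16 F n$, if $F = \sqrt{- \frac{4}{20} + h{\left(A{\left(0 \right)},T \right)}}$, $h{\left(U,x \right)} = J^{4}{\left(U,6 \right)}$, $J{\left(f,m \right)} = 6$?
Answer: $- \frac{224 \sqrt{32395}}{5} \approx -8063.4$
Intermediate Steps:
$A{\left(k \right)} = -1$ ($A{\left(k \right)} = -6 + 5 = -1$)
$h{\left(U,x \right)} = 1296$ ($h{\left(U,x \right)} = 6^{4} = 1296$)
$n = 14$
$F = \frac{\sqrt{32395}}{5}$ ($F = \sqrt{- \frac{4}{20} + 1296} = \sqrt{\left(-4\right) \frac{1}{20} + 1296} = \sqrt{- \frac{1}{5} + 1296} = \sqrt{\frac{6479}{5}} = \frac{\sqrt{32395}}{5} \approx 35.997$)
$- 16 F n = - 16 \frac{\sqrt{32395}}{5} \cdot 14 = - \frac{16 \sqrt{32395}}{5} \cdot 14 = - \frac{224 \sqrt{32395}}{5}$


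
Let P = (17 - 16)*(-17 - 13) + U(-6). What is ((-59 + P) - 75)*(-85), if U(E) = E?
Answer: 14450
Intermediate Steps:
P = -36 (P = (17 - 16)*(-17 - 13) - 6 = 1*(-30) - 6 = -30 - 6 = -36)
((-59 + P) - 75)*(-85) = ((-59 - 36) - 75)*(-85) = (-95 - 75)*(-85) = -170*(-85) = 14450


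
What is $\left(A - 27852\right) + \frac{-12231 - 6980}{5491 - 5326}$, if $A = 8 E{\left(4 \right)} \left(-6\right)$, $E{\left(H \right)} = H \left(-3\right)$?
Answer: $- \frac{4519751}{165} \approx -27392.0$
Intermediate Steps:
$E{\left(H \right)} = - 3 H$
$A = 576$ ($A = 8 \left(\left(-3\right) 4\right) \left(-6\right) = 8 \left(-12\right) \left(-6\right) = \left(-96\right) \left(-6\right) = 576$)
$\left(A - 27852\right) + \frac{-12231 - 6980}{5491 - 5326} = \left(576 - 27852\right) + \frac{-12231 - 6980}{5491 - 5326} = -27276 - \frac{19211}{165} = - \frac{4519751}{165}$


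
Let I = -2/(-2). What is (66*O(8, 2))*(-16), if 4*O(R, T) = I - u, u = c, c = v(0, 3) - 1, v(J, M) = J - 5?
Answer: -1848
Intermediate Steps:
v(J, M) = -5 + J
c = -6 (c = (-5 + 0) - 1 = -5 - 1 = -6)
I = 1 (I = -2*(-½) = 1)
u = -6
O(R, T) = 7/4 (O(R, T) = (1 - 1*(-6))/4 = (1 + 6)/4 = (¼)*7 = 7/4)
(66*O(8, 2))*(-16) = (66*(7/4))*(-16) = (231/2)*(-16) = -1848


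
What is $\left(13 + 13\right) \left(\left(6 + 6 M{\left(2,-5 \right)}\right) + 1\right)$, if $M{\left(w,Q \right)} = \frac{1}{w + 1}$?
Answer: $234$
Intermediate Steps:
$M{\left(w,Q \right)} = \frac{1}{1 + w}$
$\left(13 + 13\right) \left(\left(6 + 6 M{\left(2,-5 \right)}\right) + 1\right) = \left(13 + 13\right) \left(\left(6 + \frac{6}{1 + 2}\right) + 1\right) = 26 \left(\left(6 + \frac{6}{3}\right) + 1\right) = 26 \left(\left(6 + 6 \cdot \frac{1}{3}\right) + 1\right) = 26 \left(\left(6 + 2\right) + 1\right) = 26 \left(8 + 1\right) = 26 \cdot 9 = 234$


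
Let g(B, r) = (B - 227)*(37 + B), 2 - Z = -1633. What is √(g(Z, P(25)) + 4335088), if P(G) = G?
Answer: 4*√418079 ≈ 2586.4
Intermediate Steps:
Z = 1635 (Z = 2 - 1*(-1633) = 2 + 1633 = 1635)
g(B, r) = (-227 + B)*(37 + B)
√(g(Z, P(25)) + 4335088) = √((-8399 + 1635² - 190*1635) + 4335088) = √((-8399 + 2673225 - 310650) + 4335088) = √(2354176 + 4335088) = √6689264 = 4*√418079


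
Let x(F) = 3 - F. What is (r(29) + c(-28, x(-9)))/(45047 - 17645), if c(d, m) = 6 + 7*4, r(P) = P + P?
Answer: 46/13701 ≈ 0.0033574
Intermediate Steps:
r(P) = 2*P
c(d, m) = 34 (c(d, m) = 6 + 28 = 34)
(r(29) + c(-28, x(-9)))/(45047 - 17645) = (2*29 + 34)/(45047 - 17645) = (58 + 34)/27402 = 92*(1/27402) = 46/13701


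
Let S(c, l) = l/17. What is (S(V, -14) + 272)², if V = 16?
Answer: 21252100/289 ≈ 73537.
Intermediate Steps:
S(c, l) = l/17 (S(c, l) = l*(1/17) = l/17)
(S(V, -14) + 272)² = ((1/17)*(-14) + 272)² = (-14/17 + 272)² = (4610/17)² = 21252100/289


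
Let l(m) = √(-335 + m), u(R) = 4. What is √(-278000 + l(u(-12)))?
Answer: √(-278000 + I*√331) ≈ 0.017 + 527.26*I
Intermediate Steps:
√(-278000 + l(u(-12))) = √(-278000 + √(-335 + 4)) = √(-278000 + √(-331)) = √(-278000 + I*√331)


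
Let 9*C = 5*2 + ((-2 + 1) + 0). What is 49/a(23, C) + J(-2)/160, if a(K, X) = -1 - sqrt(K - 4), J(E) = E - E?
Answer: 49/18 - 49*sqrt(19)/18 ≈ -9.1437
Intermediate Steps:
C = 1 (C = (5*2 + ((-2 + 1) + 0))/9 = (10 + (-1 + 0))/9 = (10 - 1)/9 = (1/9)*9 = 1)
J(E) = 0
a(K, X) = -1 - sqrt(-4 + K)
49/a(23, C) + J(-2)/160 = 49/(-1 - sqrt(-4 + 23)) + 0/160 = 49/(-1 - sqrt(19)) + 0*(1/160) = 49/(-1 - sqrt(19)) + 0 = 49/(-1 - sqrt(19))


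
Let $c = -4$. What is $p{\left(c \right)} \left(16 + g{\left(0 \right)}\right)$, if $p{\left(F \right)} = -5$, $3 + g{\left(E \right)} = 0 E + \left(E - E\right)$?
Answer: $-65$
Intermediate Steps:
$g{\left(E \right)} = -3$ ($g{\left(E \right)} = -3 + \left(0 E + \left(E - E\right)\right) = -3 + \left(0 + 0\right) = -3 + 0 = -3$)
$p{\left(c \right)} \left(16 + g{\left(0 \right)}\right) = - 5 \left(16 - 3\right) = \left(-5\right) 13 = -65$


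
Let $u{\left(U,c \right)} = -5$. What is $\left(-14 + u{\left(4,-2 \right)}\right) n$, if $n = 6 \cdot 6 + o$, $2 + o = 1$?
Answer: $-665$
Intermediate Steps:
$o = -1$ ($o = -2 + 1 = -1$)
$n = 35$ ($n = 6 \cdot 6 - 1 = 36 - 1 = 35$)
$\left(-14 + u{\left(4,-2 \right)}\right) n = \left(-14 - 5\right) 35 = \left(-19\right) 35 = -665$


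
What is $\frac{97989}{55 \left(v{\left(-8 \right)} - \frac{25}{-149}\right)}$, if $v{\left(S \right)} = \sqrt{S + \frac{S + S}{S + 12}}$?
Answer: $\frac{73001805}{2937407} - \frac{4350907578 i \sqrt{3}}{14687035} \approx 24.852 - 513.11 i$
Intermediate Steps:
$v{\left(S \right)} = \sqrt{S + \frac{2 S}{12 + S}}$
$\frac{97989}{55 \left(v{\left(-8 \right)} - \frac{25}{-149}\right)} = \frac{97989}{55 \left(\sqrt{- \frac{8 \left(14 - 8\right)}{12 - 8}} - \frac{25}{-149}\right)} = \frac{97989}{55 \left(\sqrt{\left(-8\right) \frac{1}{4} \cdot 6} - - \frac{25}{149}\right)} = \frac{97989}{55 \left(\sqrt{\left(-8\right) \frac{1}{4} \cdot 6} + \frac{25}{149}\right)} = \frac{97989}{55 \left(\sqrt{-12} + \frac{25}{149}\right)} = \frac{97989}{55 \left(2 i \sqrt{3} + \frac{25}{149}\right)} = \frac{97989}{55 \left(\frac{25}{149} + 2 i \sqrt{3}\right)} = \frac{97989}{\frac{1375}{149} + 110 i \sqrt{3}}$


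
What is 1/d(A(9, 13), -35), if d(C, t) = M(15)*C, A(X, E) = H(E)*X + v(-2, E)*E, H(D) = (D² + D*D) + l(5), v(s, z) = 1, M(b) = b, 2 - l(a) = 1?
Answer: 1/45960 ≈ 2.1758e-5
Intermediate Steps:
l(a) = 1 (l(a) = 2 - 1*1 = 2 - 1 = 1)
H(D) = 1 + 2*D² (H(D) = (D² + D*D) + 1 = (D² + D²) + 1 = 2*D² + 1 = 1 + 2*D²)
A(X, E) = E + X*(1 + 2*E²) (A(X, E) = (1 + 2*E²)*X + 1*E = X*(1 + 2*E²) + E = E + X*(1 + 2*E²))
d(C, t) = 15*C
1/d(A(9, 13), -35) = 1/(15*(13 + 9*(1 + 2*13²))) = 1/(15*(13 + 9*(1 + 2*169))) = 1/(15*(13 + 9*(1 + 338))) = 1/(15*(13 + 9*339)) = 1/(15*(13 + 3051)) = 1/(15*3064) = 1/45960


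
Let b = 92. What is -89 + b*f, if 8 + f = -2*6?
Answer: -1929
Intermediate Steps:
f = -20 (f = -8 - 2*6 = -8 - 12 = -20)
-89 + b*f = -89 + 92*(-20) = -89 - 1840 = -1929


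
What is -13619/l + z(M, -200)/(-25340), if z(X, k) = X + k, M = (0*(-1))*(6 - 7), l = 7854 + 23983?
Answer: -16936903/40337479 ≈ -0.41988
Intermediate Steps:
l = 31837
M = 0 (M = 0*(-1) = 0)
-13619/l + z(M, -200)/(-25340) = -13619/31837 + (0 - 200)/(-25340) = -13619*1/31837 - 200*(-1/25340) = -13619/31837 + 10/1267 = -16936903/40337479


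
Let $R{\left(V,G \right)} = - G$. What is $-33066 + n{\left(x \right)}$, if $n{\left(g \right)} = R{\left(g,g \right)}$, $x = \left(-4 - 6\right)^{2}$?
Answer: $-33166$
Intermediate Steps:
$x = 100$ ($x = \left(-10\right)^{2} = 100$)
$n{\left(g \right)} = - g$
$-33066 + n{\left(x \right)} = -33066 - 100 = -33166$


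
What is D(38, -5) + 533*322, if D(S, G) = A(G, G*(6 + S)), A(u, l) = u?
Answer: 171621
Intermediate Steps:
D(S, G) = G
D(38, -5) + 533*322 = -5 + 533*322 = -5 + 171626 = 171621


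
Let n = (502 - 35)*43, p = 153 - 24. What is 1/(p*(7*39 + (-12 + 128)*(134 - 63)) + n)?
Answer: 1/1117742 ≈ 8.9466e-7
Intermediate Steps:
p = 129
n = 20081 (n = 467*43 = 20081)
1/(p*(7*39 + (-12 + 128)*(134 - 63)) + n) = 1/(129*(7*39 + (-12 + 128)*(134 - 63)) + 20081) = 1/(129*(273 + 116*71) + 20081) = 1/(129*(273 + 8236) + 20081) = 1/(129*8509 + 20081) = 1/(1097661 + 20081) = 1/1117742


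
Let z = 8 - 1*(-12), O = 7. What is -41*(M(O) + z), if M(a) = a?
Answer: -1107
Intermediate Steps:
z = 20 (z = 8 + 12 = 20)
-41*(M(O) + z) = -41*(7 + 20) = -41*27 = -1107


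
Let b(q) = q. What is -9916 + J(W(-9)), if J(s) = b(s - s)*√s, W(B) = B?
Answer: -9916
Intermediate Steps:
J(s) = 0 (J(s) = (s - s)*√s = 0*√s = 0)
-9916 + J(W(-9)) = -9916 + 0 = -9916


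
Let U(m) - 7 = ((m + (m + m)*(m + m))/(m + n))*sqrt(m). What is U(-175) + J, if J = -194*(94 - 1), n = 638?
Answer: -18035 + 611625*I*sqrt(7)/463 ≈ -18035.0 + 3495.1*I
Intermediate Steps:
U(m) = 7 + sqrt(m)*(m + 4*m**2)/(638 + m) (U(m) = 7 + ((m + (m + m)*(m + m))/(m + 638))*sqrt(m) = 7 + ((m + (2*m)*(2*m))/(638 + m))*sqrt(m) = 7 + ((m + 4*m**2)/(638 + m))*sqrt(m) = 7 + sqrt(m)*(m + 4*m**2)/(638 + m))
J = -18042 (J = -194*93 = -18042)
U(-175) + J = (4466 + (-175)**(3/2) + 4*(-175)**(5/2) + 7*(-175))/(638 - 175) - 18042 = (4466 - 875*I*sqrt(7) + 4*(153125*I*sqrt(7)) - 1225)/463 - 18042 = (4466 - 875*I*sqrt(7) + 612500*I*sqrt(7) - 1225)/463 - 18042 = (3241 + 611625*I*sqrt(7))/463 - 18042 = (7 + 611625*I*sqrt(7)/463) - 18042 = -18035 + 611625*I*sqrt(7)/463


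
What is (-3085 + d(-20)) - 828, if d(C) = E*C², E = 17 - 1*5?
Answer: 887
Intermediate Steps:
E = 12 (E = 17 - 5 = 12)
d(C) = 12*C²
(-3085 + d(-20)) - 828 = (-3085 + 12*(-20)²) - 828 = (-3085 + 12*400) - 828 = (-3085 + 4800) - 828 = 1715 - 828 = 887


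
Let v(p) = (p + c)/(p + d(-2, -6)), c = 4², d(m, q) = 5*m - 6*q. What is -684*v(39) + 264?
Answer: -4092/13 ≈ -314.77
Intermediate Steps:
d(m, q) = -6*q + 5*m
c = 16
v(p) = (16 + p)/(26 + p) (v(p) = (p + 16)/(p + (-6*(-6) + 5*(-2))) = (16 + p)/(p + (36 - 10)) = (16 + p)/(p + 26) = (16 + p)/(26 + p))
-684*v(39) + 264 = -684*(16 + 39)/(26 + 39) + 264 = -684*55/65 + 264 = -684*11/13 + 264 = -7524/13 + 264 = -4092/13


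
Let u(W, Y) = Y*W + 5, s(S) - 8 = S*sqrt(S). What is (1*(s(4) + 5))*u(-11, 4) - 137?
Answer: -956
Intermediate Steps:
s(S) = 8 + S**(3/2) (s(S) = 8 + S*sqrt(S) = 8 + S**(3/2))
u(W, Y) = 5 + W*Y (u(W, Y) = W*Y + 5 = 5 + W*Y)
(1*(s(4) + 5))*u(-11, 4) - 137 = (1*((8 + 4**(3/2)) + 5))*(5 - 11*4) - 137 = (1*((8 + 8) + 5))*(5 - 44) - 137 = (1*(16 + 5))*(-39) - 137 = (1*21)*(-39) - 137 = 21*(-39) - 137 = -819 - 137 = -956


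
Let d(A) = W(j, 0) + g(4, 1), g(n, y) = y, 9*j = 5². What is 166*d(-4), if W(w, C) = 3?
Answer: 664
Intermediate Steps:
j = 25/9 (j = (⅑)*5² = (⅑)*25 = 25/9 ≈ 2.7778)
d(A) = 4 (d(A) = 3 + 1 = 4)
166*d(-4) = 166*4 = 664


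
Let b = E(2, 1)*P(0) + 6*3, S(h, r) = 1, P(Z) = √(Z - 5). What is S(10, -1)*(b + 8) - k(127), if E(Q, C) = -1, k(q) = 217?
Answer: -191 - I*√5 ≈ -191.0 - 2.2361*I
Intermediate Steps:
P(Z) = √(-5 + Z)
b = 18 - I*√5 (b = -√(-5 + 0) + 6*3 = -√(-5) + 18 = -I*√5 + 18 = 18 - I*√5 ≈ 18.0 - 2.2361*I)
S(10, -1)*(b + 8) - k(127) = 1*((18 - I*√5) + 8) - 1*217 = 1*(26 - I*√5) - 217 = (26 - I*√5) - 217 = -191 - I*√5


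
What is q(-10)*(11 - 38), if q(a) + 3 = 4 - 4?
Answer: 81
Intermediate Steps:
q(a) = -3 (q(a) = -3 + (4 - 4) = -3 + 0 = -3)
q(-10)*(11 - 38) = -3*(11 - 38) = -3*(-27) = 81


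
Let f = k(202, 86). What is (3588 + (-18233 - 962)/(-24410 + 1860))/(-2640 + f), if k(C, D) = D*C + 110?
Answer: 1471429/6085220 ≈ 0.24180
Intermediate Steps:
k(C, D) = 110 + C*D (k(C, D) = C*D + 110 = 110 + C*D)
f = 17482 (f = 110 + 202*86 = 110 + 17372 = 17482)
(3588 + (-18233 - 962)/(-24410 + 1860))/(-2640 + f) = (3588 + (-18233 - 962)/(-24410 + 1860))/(-2640 + 17482) = (3588 - 19195/(-22550))/14842 = (3588 - 19195*(-1/22550))*(1/14842) = (3588 + 349/410)*(1/14842) = (1471429/410)*(1/14842) = 1471429/6085220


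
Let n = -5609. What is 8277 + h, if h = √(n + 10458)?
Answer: 8277 + √4849 ≈ 8346.6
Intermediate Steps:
h = √4849 (h = √(-5609 + 10458) = √4849 ≈ 69.635)
8277 + h = 8277 + √4849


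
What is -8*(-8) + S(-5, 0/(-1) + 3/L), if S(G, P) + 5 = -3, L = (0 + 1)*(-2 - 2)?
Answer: 56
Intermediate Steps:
L = -4 (L = 1*(-4) = -4)
S(G, P) = -8 (S(G, P) = -5 - 3 = -8)
-8*(-8) + S(-5, 0/(-1) + 3/L) = -8*(-8) - 8 = 64 - 8 = 56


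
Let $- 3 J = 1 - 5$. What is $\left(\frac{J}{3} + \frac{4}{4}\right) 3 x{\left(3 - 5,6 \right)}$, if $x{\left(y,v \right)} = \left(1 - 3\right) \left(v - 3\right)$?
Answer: $-26$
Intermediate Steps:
$J = \frac{4}{3}$ ($J = - \frac{1 - 5}{3} = \left(- \frac{1}{3}\right) \left(-4\right) = \frac{4}{3} \approx 1.3333$)
$x{\left(y,v \right)} = 6 - 2 v$ ($x{\left(y,v \right)} = - 2 \left(-3 + v\right) = 6 - 2 v$)
$\left(\frac{J}{3} + \frac{4}{4}\right) 3 x{\left(3 - 5,6 \right)} = \left(\frac{4}{3 \cdot 3} + \frac{4}{4}\right) 3 \left(6 - 12\right) = \left(\frac{4}{3} \cdot \frac{1}{3} + 4 \cdot \frac{1}{4}\right) 3 \left(6 - 12\right) = \left(\frac{4}{9} + 1\right) 3 \left(-6\right) = \frac{13}{9} \cdot 3 \left(-6\right) = \frac{13}{3} \left(-6\right) = -26$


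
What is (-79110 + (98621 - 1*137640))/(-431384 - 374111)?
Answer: 118129/805495 ≈ 0.14665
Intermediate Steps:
(-79110 + (98621 - 1*137640))/(-431384 - 374111) = (-79110 + (98621 - 137640))/(-805495) = (-79110 - 39019)*(-1/805495) = -118129*(-1/805495) = 118129/805495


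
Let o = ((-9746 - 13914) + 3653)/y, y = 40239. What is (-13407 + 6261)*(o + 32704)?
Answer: -1044869261706/4471 ≈ -2.3370e+8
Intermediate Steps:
o = -2223/4471 (o = ((-9746 - 13914) + 3653)/40239 = (-23660 + 3653)*(1/40239) = -20007*1/40239 = -2223/4471 ≈ -0.49720)
(-13407 + 6261)*(o + 32704) = (-13407 + 6261)*(-2223/4471 + 32704) = -7146*146217361/4471 = -1044869261706/4471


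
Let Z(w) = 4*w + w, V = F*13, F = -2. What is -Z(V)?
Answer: 130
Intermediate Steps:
V = -26 (V = -2*13 = -26)
Z(w) = 5*w
-Z(V) = -5*(-26) = -1*(-130) = 130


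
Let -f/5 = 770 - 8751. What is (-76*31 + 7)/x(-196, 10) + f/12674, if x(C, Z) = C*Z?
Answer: 53992513/12420520 ≈ 4.3470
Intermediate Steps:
f = 39905 (f = -5*(770 - 8751) = -5*(-7981) = 39905)
(-76*31 + 7)/x(-196, 10) + f/12674 = (-76*31 + 7)/((-196*10)) + 39905/12674 = (-2356 + 7)/(-1960) + 39905*(1/12674) = -2349*(-1/1960) + 39905/12674 = 2349/1960 + 39905/12674 = 53992513/12420520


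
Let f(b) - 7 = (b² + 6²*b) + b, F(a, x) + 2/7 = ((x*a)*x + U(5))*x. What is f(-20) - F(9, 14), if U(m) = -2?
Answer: -175005/7 ≈ -25001.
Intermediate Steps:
F(a, x) = -2/7 + x*(-2 + a*x²) (F(a, x) = -2/7 + ((x*a)*x - 2)*x = -2/7 + ((a*x)*x - 2)*x = -2/7 + (a*x² - 2)*x = -2/7 + (-2 + a*x²)*x = -2/7 + x*(-2 + a*x²))
f(b) = 7 + b² + 37*b (f(b) = 7 + ((b² + 6²*b) + b) = 7 + ((b² + 36*b) + b) = 7 + (b² + 37*b) = 7 + b² + 37*b)
f(-20) - F(9, 14) = (7 + (-20)² + 37*(-20)) - (-2/7 - 2*14 + 9*14³) = (7 + 400 - 740) - (-2/7 - 28 + 9*2744) = -333 - (-2/7 - 28 + 24696) = -333 - 1*172674/7 = -333 - 172674/7 = -175005/7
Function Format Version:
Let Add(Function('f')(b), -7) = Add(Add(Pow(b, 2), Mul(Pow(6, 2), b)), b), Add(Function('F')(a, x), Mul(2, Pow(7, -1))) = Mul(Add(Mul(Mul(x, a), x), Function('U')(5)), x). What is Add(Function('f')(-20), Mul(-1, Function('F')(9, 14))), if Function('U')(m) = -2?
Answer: Rational(-175005, 7) ≈ -25001.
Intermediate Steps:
Function('F')(a, x) = Add(Rational(-2, 7), Mul(x, Add(-2, Mul(a, Pow(x, 2))))) (Function('F')(a, x) = Add(Rational(-2, 7), Mul(Add(Mul(Mul(x, a), x), -2), x)) = Add(Rational(-2, 7), Mul(Add(Mul(Mul(a, x), x), -2), x)) = Add(Rational(-2, 7), Mul(Add(Mul(a, Pow(x, 2)), -2), x)) = Add(Rational(-2, 7), Mul(Add(-2, Mul(a, Pow(x, 2))), x)) = Add(Rational(-2, 7), Mul(x, Add(-2, Mul(a, Pow(x, 2))))))
Function('f')(b) = Add(7, Pow(b, 2), Mul(37, b)) (Function('f')(b) = Add(7, Add(Add(Pow(b, 2), Mul(Pow(6, 2), b)), b)) = Add(7, Add(Add(Pow(b, 2), Mul(36, b)), b)) = Add(7, Add(Pow(b, 2), Mul(37, b))) = Add(7, Pow(b, 2), Mul(37, b)))
Add(Function('f')(-20), Mul(-1, Function('F')(9, 14))) = Add(Add(7, Pow(-20, 2), Mul(37, -20)), Mul(-1, Add(Rational(-2, 7), Mul(-2, 14), Mul(9, Pow(14, 3))))) = Add(Add(7, 400, -740), Mul(-1, Add(Rational(-2, 7), -28, Mul(9, 2744)))) = Add(-333, Mul(-1, Add(Rational(-2, 7), -28, 24696))) = Add(-333, Mul(-1, Rational(172674, 7))) = Add(-333, Rational(-172674, 7)) = Rational(-175005, 7)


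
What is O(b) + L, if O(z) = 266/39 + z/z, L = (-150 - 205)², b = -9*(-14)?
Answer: 4915280/39 ≈ 1.2603e+5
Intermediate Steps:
b = 126
L = 126025 (L = (-355)² = 126025)
O(z) = 305/39 (O(z) = 266*(1/39) + 1 = 266/39 + 1 = 305/39)
O(b) + L = 305/39 + 126025 = 4915280/39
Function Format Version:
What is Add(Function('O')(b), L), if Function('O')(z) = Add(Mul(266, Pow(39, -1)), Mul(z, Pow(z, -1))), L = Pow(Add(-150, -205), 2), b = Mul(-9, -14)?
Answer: Rational(4915280, 39) ≈ 1.2603e+5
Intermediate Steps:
b = 126
L = 126025 (L = Pow(-355, 2) = 126025)
Function('O')(z) = Rational(305, 39) (Function('O')(z) = Add(Mul(266, Rational(1, 39)), 1) = Add(Rational(266, 39), 1) = Rational(305, 39))
Add(Function('O')(b), L) = Add(Rational(305, 39), 126025) = Rational(4915280, 39)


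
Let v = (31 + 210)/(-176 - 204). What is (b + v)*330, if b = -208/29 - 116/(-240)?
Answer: -1331594/551 ≈ -2416.7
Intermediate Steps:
v = -241/380 (v = 241/(-380) = 241*(-1/380) = -241/380 ≈ -0.63421)
b = -11639/1740 (b = -208*1/29 - 116*(-1/240) = -208/29 + 29/60 = -11639/1740 ≈ -6.6891)
(b + v)*330 = (-11639/1740 - 241/380)*330 = -60527/8265*330 = -1331594/551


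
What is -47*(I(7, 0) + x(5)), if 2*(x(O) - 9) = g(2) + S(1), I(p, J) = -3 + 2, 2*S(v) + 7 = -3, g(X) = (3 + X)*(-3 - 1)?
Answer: 423/2 ≈ 211.50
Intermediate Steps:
g(X) = -12 - 4*X (g(X) = (3 + X)*(-4) = -12 - 4*X)
S(v) = -5 (S(v) = -7/2 + (½)*(-3) = -7/2 - 3/2 = -5)
I(p, J) = -1
x(O) = -7/2 (x(O) = 9 + ((-12 - 4*2) - 5)/2 = 9 + ((-12 - 8) - 5)/2 = 9 + (-20 - 5)/2 = 9 + (½)*(-25) = 9 - 25/2 = -7/2)
-47*(I(7, 0) + x(5)) = -47*(-1 - 7/2) = -47*(-9/2) = 423/2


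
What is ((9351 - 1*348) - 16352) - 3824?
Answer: -11173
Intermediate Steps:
((9351 - 1*348) - 16352) - 3824 = ((9351 - 348) - 16352) - 3824 = (9003 - 16352) - 3824 = -7349 - 3824 = -11173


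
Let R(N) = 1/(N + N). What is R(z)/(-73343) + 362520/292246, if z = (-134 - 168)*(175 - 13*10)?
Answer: 361335056398523/291290755957020 ≈ 1.2405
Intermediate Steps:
z = -13590 (z = -302*(175 - 130) = -302*45 = -13590)
R(N) = 1/(2*N)
R(z)/(-73343) + 362520/292246 = ((½)/(-13590))/(-73343) + 362520/292246 = ((½)*(-1/13590))*(-1/73343) + 362520*(1/292246) = -1/27180*(-1/73343) + 181260/146123 = 1/1993462740 + 181260/146123 = 361335056398523/291290755957020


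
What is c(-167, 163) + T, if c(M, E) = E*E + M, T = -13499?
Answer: 12903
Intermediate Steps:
c(M, E) = M + E² (c(M, E) = E² + M = M + E²)
c(-167, 163) + T = (-167 + 163²) - 13499 = (-167 + 26569) - 13499 = 26402 - 13499 = 12903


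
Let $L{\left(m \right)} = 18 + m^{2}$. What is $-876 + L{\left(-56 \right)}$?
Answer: $2278$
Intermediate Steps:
$-876 + L{\left(-56 \right)} = -876 + \left(18 + \left(-56\right)^{2}\right) = -876 + \left(18 + 3136\right) = -876 + 3154 = 2278$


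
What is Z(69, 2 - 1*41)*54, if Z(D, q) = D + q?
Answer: 1620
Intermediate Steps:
Z(69, 2 - 1*41)*54 = (69 + (2 - 1*41))*54 = (69 + (2 - 41))*54 = (69 - 39)*54 = 30*54 = 1620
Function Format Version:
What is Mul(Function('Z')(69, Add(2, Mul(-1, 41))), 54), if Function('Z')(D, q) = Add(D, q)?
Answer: 1620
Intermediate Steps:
Mul(Function('Z')(69, Add(2, Mul(-1, 41))), 54) = Mul(Add(69, Add(2, Mul(-1, 41))), 54) = Mul(Add(69, Add(2, -41)), 54) = Mul(Add(69, -39), 54) = Mul(30, 54) = 1620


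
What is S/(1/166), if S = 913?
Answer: 151558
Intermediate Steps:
S/(1/166) = 913/(1/166) = 913*166 = 151558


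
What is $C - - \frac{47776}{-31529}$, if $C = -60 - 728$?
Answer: $- \frac{24892628}{31529} \approx -789.52$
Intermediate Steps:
$C = -788$ ($C = -60 - 728 = -788$)
$C - - \frac{47776}{-31529} = -788 - - \frac{47776}{-31529} = -788 - \left(-47776\right) \left(- \frac{1}{31529}\right) = -788 - \frac{47776}{31529} = - \frac{24892628}{31529}$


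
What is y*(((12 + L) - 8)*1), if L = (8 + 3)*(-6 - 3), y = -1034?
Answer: 98230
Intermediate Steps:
L = -99 (L = 11*(-9) = -99)
y*(((12 + L) - 8)*1) = -1034*((12 - 99) - 8) = -1034*(-87 - 8) = -(-98230) = -1034*(-95) = 98230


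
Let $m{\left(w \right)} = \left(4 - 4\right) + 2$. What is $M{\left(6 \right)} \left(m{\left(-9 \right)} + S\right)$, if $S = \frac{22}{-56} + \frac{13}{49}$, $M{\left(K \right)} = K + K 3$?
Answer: $\frac{2202}{49} \approx 44.939$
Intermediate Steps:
$M{\left(K \right)} = 4 K$ ($M{\left(K \right)} = K + 3 K = 4 K$)
$S = - \frac{25}{196}$ ($S = 22 \left(- \frac{1}{56}\right) + 13 \cdot \frac{1}{49} = - \frac{11}{28} + \frac{13}{49} = - \frac{25}{196} \approx -0.12755$)
$m{\left(w \right)} = 2$ ($m{\left(w \right)} = 0 + 2 = 2$)
$M{\left(6 \right)} \left(m{\left(-9 \right)} + S\right) = 4 \cdot 6 \left(2 - \frac{25}{196}\right) = 24 \cdot \frac{367}{196} = \frac{2202}{49}$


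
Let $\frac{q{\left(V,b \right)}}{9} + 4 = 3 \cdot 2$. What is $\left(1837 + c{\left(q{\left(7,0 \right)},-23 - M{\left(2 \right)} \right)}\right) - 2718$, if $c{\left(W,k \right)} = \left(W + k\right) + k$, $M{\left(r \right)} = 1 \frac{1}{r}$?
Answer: $-910$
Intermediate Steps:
$q{\left(V,b \right)} = 18$ ($q{\left(V,b \right)} = -36 + 9 \cdot 3 \cdot 2 = -36 + 9 \cdot 6 = -36 + 54 = 18$)
$M{\left(r \right)} = \frac{1}{r}$
$c{\left(W,k \right)} = W + 2 k$
$\left(1837 + c{\left(q{\left(7,0 \right)},-23 - M{\left(2 \right)} \right)}\right) - 2718 = \left(1837 + \left(18 + 2 \left(-23 - \frac{1}{2}\right)\right)\right) - 2718 = \left(1837 + \left(18 + 2 \left(- \frac{47}{2}\right)\right)\right) - 2718 = \left(1837 + \left(18 - 47\right)\right) - 2718 = \left(1837 - 29\right) - 2718 = 1808 - 2718 = -910$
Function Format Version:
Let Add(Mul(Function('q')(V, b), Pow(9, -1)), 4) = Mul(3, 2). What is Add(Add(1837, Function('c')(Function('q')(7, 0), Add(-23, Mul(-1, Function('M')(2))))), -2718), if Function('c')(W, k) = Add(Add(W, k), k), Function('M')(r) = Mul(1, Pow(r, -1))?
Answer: -910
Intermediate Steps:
Function('q')(V, b) = 18 (Function('q')(V, b) = Add(-36, Mul(9, Mul(3, 2))) = Add(-36, Mul(9, 6)) = Add(-36, 54) = 18)
Function('M')(r) = Pow(r, -1)
Function('c')(W, k) = Add(W, Mul(2, k))
Add(Add(1837, Function('c')(Function('q')(7, 0), Add(-23, Mul(-1, Function('M')(2))))), -2718) = Add(Add(1837, Add(18, Mul(2, Add(-23, Mul(-1, Pow(2, -1)))))), -2718) = Add(Add(1837, Add(18, Mul(2, Add(-23, Mul(-1, Rational(1, 2)))))), -2718) = Add(Add(1837, Add(18, Mul(2, Add(-23, Rational(-1, 2))))), -2718) = Add(Add(1837, Add(18, Mul(2, Rational(-47, 2)))), -2718) = Add(Add(1837, Add(18, -47)), -2718) = Add(Add(1837, -29), -2718) = Add(1808, -2718) = -910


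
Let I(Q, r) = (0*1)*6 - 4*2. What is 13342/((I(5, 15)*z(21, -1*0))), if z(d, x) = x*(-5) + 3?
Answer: -6671/12 ≈ -555.92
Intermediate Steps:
I(Q, r) = -8 (I(Q, r) = 0*6 - 8 = 0 - 8 = -8)
z(d, x) = 3 - 5*x (z(d, x) = -5*x + 3 = 3 - 5*x)
13342/((I(5, 15)*z(21, -1*0))) = 13342/((-8*(3 - (-5)*0))) = 13342/((-8*(3 - 5*0))) = 13342/((-8*(3 + 0))) = 13342/((-8*3)) = 13342/(-24) = 13342*(-1/24) = -6671/12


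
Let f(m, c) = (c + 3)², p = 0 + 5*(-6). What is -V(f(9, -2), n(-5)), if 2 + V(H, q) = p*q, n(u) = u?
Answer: -148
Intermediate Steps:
p = -30 (p = 0 - 30 = -30)
f(m, c) = (3 + c)²
V(H, q) = -2 - 30*q
-V(f(9, -2), n(-5)) = -(-2 - 30*(-5)) = -(-2 + 150) = -1*148 = -148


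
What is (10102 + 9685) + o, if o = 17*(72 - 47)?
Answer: 20212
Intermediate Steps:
o = 425 (o = 17*25 = 425)
(10102 + 9685) + o = (10102 + 9685) + 425 = 19787 + 425 = 20212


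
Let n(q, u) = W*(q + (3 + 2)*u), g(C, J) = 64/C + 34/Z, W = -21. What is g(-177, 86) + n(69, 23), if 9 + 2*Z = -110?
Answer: -4788652/1239 ≈ -3864.9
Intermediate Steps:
Z = -119/2 (Z = -9/2 + (1/2)*(-110) = -9/2 - 55 = -119/2 ≈ -59.500)
g(C, J) = -4/7 + 64/C (g(C, J) = 64/C + 34/(-119/2) = 64/C + 34*(-2/119) = 64/C - 4/7 = -4/7 + 64/C)
n(q, u) = -105*u - 21*q (n(q, u) = -21*(q + (3 + 2)*u) = -21*(q + 5*u) = -105*u - 21*q)
g(-177, 86) + n(69, 23) = (-4/7 + 64/(-177)) + (-105*23 - 21*69) = (-4/7 + 64*(-1/177)) + (-2415 - 1449) = (-4/7 - 64/177) - 3864 = -1156/1239 - 3864 = -4788652/1239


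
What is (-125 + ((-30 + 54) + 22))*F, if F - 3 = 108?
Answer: -8769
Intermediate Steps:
F = 111 (F = 3 + 108 = 111)
(-125 + ((-30 + 54) + 22))*F = (-125 + ((-30 + 54) + 22))*111 = (-125 + (24 + 22))*111 = (-125 + 46)*111 = -79*111 = -8769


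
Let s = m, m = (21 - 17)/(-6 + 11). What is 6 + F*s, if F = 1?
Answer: 34/5 ≈ 6.8000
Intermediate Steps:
m = ⅘ (m = 4/5 = 4*(⅕) = ⅘ ≈ 0.80000)
s = ⅘ ≈ 0.80000
6 + F*s = 6 + 1*(⅘) = 6 + ⅘ = 34/5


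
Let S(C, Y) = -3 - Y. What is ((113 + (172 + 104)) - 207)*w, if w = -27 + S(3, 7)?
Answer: -6734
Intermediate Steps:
w = -37 (w = -27 + (-3 - 1*7) = -27 + (-3 - 7) = -27 - 10 = -37)
((113 + (172 + 104)) - 207)*w = ((113 + (172 + 104)) - 207)*(-37) = ((113 + 276) - 207)*(-37) = (389 - 207)*(-37) = 182*(-37) = -6734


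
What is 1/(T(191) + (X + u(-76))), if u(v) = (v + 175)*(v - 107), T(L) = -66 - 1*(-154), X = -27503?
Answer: -1/45532 ≈ -2.1963e-5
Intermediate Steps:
T(L) = 88 (T(L) = -66 + 154 = 88)
u(v) = (-107 + v)*(175 + v) (u(v) = (175 + v)*(-107 + v) = (-107 + v)*(175 + v))
1/(T(191) + (X + u(-76))) = 1/(88 + (-27503 + (-18725 + (-76)² + 68*(-76)))) = 1/(88 + (-27503 + (-18725 + 5776 - 5168))) = 1/(88 + (-27503 - 18117)) = 1/(88 - 45620) = 1/(-45532) = -1/45532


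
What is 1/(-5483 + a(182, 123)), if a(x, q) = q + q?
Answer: -1/5237 ≈ -0.00019095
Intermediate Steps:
a(x, q) = 2*q
1/(-5483 + a(182, 123)) = 1/(-5483 + 2*123) = 1/(-5483 + 246) = 1/(-5237) = -1/5237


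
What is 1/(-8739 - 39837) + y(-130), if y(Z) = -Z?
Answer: 6314879/48576 ≈ 130.00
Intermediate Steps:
1/(-8739 - 39837) + y(-130) = 1/(-8739 - 39837) - 1*(-130) = 1/(-48576) + 130 = -1/48576 + 130 = 6314879/48576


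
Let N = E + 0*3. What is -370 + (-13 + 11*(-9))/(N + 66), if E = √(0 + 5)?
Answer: -1617262/4351 + 112*√5/4351 ≈ -371.64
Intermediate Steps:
E = √5 ≈ 2.2361
N = √5 (N = √5 + 0*3 = √5 + 0 = √5 ≈ 2.2361)
-370 + (-13 + 11*(-9))/(N + 66) = -370 + (-13 + 11*(-9))/(√5 + 66) = -370 + (-13 - 99)/(66 + √5) = -370 - 112/(66 + √5)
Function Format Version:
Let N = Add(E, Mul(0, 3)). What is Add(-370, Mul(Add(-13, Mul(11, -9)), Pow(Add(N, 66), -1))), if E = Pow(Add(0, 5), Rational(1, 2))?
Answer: Add(Rational(-1617262, 4351), Mul(Rational(112, 4351), Pow(5, Rational(1, 2)))) ≈ -371.64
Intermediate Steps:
E = Pow(5, Rational(1, 2)) ≈ 2.2361
N = Pow(5, Rational(1, 2)) (N = Add(Pow(5, Rational(1, 2)), Mul(0, 3)) = Add(Pow(5, Rational(1, 2)), 0) = Pow(5, Rational(1, 2)) ≈ 2.2361)
Add(-370, Mul(Add(-13, Mul(11, -9)), Pow(Add(N, 66), -1))) = Add(-370, Mul(Add(-13, Mul(11, -9)), Pow(Add(Pow(5, Rational(1, 2)), 66), -1))) = Add(-370, Mul(Add(-13, -99), Pow(Add(66, Pow(5, Rational(1, 2))), -1))) = Add(-370, Mul(-112, Pow(Add(66, Pow(5, Rational(1, 2))), -1)))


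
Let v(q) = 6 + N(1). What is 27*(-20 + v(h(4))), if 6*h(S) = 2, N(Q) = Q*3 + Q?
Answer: -270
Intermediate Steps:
N(Q) = 4*Q (N(Q) = 3*Q + Q = 4*Q)
h(S) = 1/3 (h(S) = (1/6)*2 = 1/3)
v(q) = 10 (v(q) = 6 + 4*1 = 6 + 4 = 10)
27*(-20 + v(h(4))) = 27*(-20 + 10) = 27*(-10) = -270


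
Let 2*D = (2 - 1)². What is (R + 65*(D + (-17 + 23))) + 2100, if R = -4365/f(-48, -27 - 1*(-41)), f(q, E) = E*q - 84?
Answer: 212375/84 ≈ 2528.3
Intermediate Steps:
f(q, E) = -84 + E*q
D = ½ (D = (2 - 1)²/2 = (½)*1² = (½)*1 = ½ ≈ 0.50000)
R = 485/84 (R = -4365/(-84 + (-27 - 1*(-41))*(-48)) = -4365/(-84 + (-27 + 41)*(-48)) = -4365/(-84 + 14*(-48)) = -4365/(-84 - 672) = -4365/(-756) = -4365*(-1/756) = 485/84 ≈ 5.7738)
(R + 65*(D + (-17 + 23))) + 2100 = (485/84 + 65*(½ + (-17 + 23))) + 2100 = (485/84 + 65*(½ + 6)) + 2100 = (485/84 + 65*(13/2)) + 2100 = (485/84 + 845/2) + 2100 = 35975/84 + 2100 = 212375/84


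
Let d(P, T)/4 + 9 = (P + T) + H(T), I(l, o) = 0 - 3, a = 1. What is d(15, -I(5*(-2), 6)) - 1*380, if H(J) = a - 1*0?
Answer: -340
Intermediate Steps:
I(l, o) = -3
H(J) = 1 (H(J) = 1 - 1*0 = 1 + 0 = 1)
d(P, T) = -32 + 4*P + 4*T (d(P, T) = -36 + 4*((P + T) + 1) = -36 + 4*(1 + P + T) = -36 + (4 + 4*P + 4*T) = -32 + 4*P + 4*T)
d(15, -I(5*(-2), 6)) - 1*380 = (-32 + 4*15 + 4*(-1*(-3))) - 1*380 = (-32 + 60 + 4*3) - 380 = (-32 + 60 + 12) - 380 = 40 - 380 = -340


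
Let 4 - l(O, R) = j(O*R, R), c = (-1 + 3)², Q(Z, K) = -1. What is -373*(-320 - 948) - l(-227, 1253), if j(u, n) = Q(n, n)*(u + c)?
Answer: 757387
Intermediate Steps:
c = 4 (c = 2² = 4)
j(u, n) = -4 - u (j(u, n) = -(u + 4) = -(4 + u) = -4 - u)
l(O, R) = 8 + O*R (l(O, R) = 4 - (-4 - O*R) = 4 + (4 + O*R) = 8 + O*R)
-373*(-320 - 948) - l(-227, 1253) = -373*(-320 - 948) - (8 - 227*1253) = -373*(-1268) - (8 - 284431) = 472964 - 1*(-284423) = 472964 + 284423 = 757387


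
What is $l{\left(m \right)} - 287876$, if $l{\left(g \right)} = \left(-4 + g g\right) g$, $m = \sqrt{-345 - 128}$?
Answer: $-287876 - 477 i \sqrt{473} \approx -2.8788 \cdot 10^{5} - 10374.0 i$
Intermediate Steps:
$m = i \sqrt{473}$ ($m = \sqrt{-473} = i \sqrt{473} \approx 21.749 i$)
$l{\left(g \right)} = g \left(-4 + g^{2}\right)$ ($l{\left(g \right)} = \left(-4 + g^{2}\right) g = g \left(-4 + g^{2}\right)$)
$l{\left(m \right)} - 287876 = i \sqrt{473} \left(-4 + \left(i \sqrt{473}\right)^{2}\right) - 287876 = i \sqrt{473} \left(-4 - 473\right) - 287876 = i \sqrt{473} \left(-477\right) - 287876 = - 477 i \sqrt{473} - 287876 = -287876 - 477 i \sqrt{473}$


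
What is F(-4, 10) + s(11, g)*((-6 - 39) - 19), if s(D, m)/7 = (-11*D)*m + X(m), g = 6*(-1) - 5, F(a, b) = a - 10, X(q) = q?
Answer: -591374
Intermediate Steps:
F(a, b) = -10 + a
g = -11 (g = -6 - 5 = -11)
s(D, m) = 7*m - 77*D*m (s(D, m) = 7*((-11*D)*m + m) = 7*(-11*D*m + m) = 7*(m - 11*D*m) = 7*m - 77*D*m)
F(-4, 10) + s(11, g)*((-6 - 39) - 19) = (-10 - 4) + (7*(-11)*(1 - 11*11))*((-6 - 39) - 19) = -14 + (7*(-11)*(1 - 121))*(-45 - 19) = -14 + (7*(-11)*(-120))*(-64) = -14 + 9240*(-64) = -14 - 591360 = -591374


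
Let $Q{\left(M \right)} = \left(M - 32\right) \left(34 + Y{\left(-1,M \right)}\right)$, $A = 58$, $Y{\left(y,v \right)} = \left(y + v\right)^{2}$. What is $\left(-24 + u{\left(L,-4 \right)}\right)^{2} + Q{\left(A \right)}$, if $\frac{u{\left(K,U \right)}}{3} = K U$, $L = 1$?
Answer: $86654$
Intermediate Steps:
$Y{\left(y,v \right)} = \left(v + y\right)^{2}$
$Q{\left(M \right)} = \left(-32 + M\right) \left(34 + \left(-1 + M\right)^{2}\right)$ ($Q{\left(M \right)} = \left(M - 32\right) \left(34 + \left(M - 1\right)^{2}\right) = \left(-32 + M\right) \left(34 + \left(-1 + M\right)^{2}\right)$)
$u{\left(K,U \right)} = 3 K U$
$\left(-24 + u{\left(L,-4 \right)}\right)^{2} + Q{\left(A \right)} = \left(-24 + 3 \cdot 1 \left(-4\right)\right)^{2} + \left(-1120 + 58^{3} - 34 \cdot 58^{2} + 99 \cdot 58\right) = \left(-24 - 12\right)^{2} + \left(-1120 + 195112 - 114376 + 5742\right) = \left(-36\right)^{2} + \left(-1120 + 195112 - 114376 + 5742\right) = 1296 + 85358 = 86654$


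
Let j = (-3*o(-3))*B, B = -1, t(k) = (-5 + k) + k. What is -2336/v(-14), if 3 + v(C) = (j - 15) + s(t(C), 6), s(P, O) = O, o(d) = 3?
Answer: 2336/3 ≈ 778.67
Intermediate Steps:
t(k) = -5 + 2*k
j = 9 (j = -3*3*(-1) = -9*(-1) = 9)
v(C) = -3 (v(C) = -3 + ((9 - 15) + 6) = -3 + (-6 + 6) = -3 + 0 = -3)
-2336/v(-14) = -2336/(-3) = -2336*(-⅓) = 2336/3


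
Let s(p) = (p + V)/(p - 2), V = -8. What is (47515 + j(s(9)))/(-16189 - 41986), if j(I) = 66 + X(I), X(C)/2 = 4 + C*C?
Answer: -2331863/2850575 ≈ -0.81803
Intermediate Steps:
s(p) = (-8 + p)/(-2 + p) (s(p) = (p - 8)/(p - 2) = (-8 + p)/(-2 + p))
X(C) = 8 + 2*C² (X(C) = 2*(4 + C*C) = 2*(4 + C²) = 8 + 2*C²)
j(I) = 74 + 2*I² (j(I) = 66 + (8 + 2*I²) = 74 + 2*I²)
(47515 + j(s(9)))/(-16189 - 41986) = (47515 + (74 + 2*((-8 + 9)/(-2 + 9))²))/(-16189 - 41986) = (47515 + (74 + 2*(1/7)²))/(-58175) = (47515 + (74 + 2*((⅐)*1)²))*(-1/58175) = (47515 + (74 + 2*(⅐)²))*(-1/58175) = (47515 + (74 + 2*(1/49)))*(-1/58175) = (47515 + (74 + 2/49))*(-1/58175) = (47515 + 3628/49)*(-1/58175) = (2331863/49)*(-1/58175) = -2331863/2850575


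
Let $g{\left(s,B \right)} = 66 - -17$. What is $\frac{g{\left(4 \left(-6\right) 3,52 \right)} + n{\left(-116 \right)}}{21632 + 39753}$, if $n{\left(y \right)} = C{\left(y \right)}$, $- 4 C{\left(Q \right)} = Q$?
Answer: $\frac{112}{61385} \approx 0.0018246$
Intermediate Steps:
$C{\left(Q \right)} = - \frac{Q}{4}$
$n{\left(y \right)} = - \frac{y}{4}$
$g{\left(s,B \right)} = 83$ ($g{\left(s,B \right)} = 66 + 17 = 83$)
$\frac{g{\left(4 \left(-6\right) 3,52 \right)} + n{\left(-116 \right)}}{21632 + 39753} = \frac{83 - -29}{21632 + 39753} = \frac{83 + 29}{61385} = 112 \cdot \frac{1}{61385} = \frac{112}{61385}$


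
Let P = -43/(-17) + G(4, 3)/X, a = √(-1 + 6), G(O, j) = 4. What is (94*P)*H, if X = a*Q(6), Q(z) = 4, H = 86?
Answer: 347612/17 + 8084*√5/5 ≈ 24063.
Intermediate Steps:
a = √5 ≈ 2.2361
X = 4*√5 (X = √5*4 = 4*√5 ≈ 8.9443)
P = 43/17 + √5/5 (P = -43/(-17) + 4/((4*√5)) = -43*(-1/17) + 4*(√5/20) = 43/17 + √5/5 ≈ 2.9766)
(94*P)*H = (94*(43/17 + √5/5))*86 = (4042/17 + 94*√5/5)*86 = 347612/17 + 8084*√5/5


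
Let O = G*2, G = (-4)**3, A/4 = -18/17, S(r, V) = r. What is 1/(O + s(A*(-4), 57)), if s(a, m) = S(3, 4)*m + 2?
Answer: 1/45 ≈ 0.022222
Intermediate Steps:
A = -72/17 (A = 4*(-18/17) = -72/17 ≈ -4.2353)
G = -64
s(a, m) = 2 + 3*m (s(a, m) = 3*m + 2 = 2 + 3*m)
O = -128 (O = -64*2 = -128)
1/(O + s(A*(-4), 57)) = 1/(-128 + (2 + 3*57)) = 1/(-128 + (2 + 171)) = 1/(-128 + 173) = 1/45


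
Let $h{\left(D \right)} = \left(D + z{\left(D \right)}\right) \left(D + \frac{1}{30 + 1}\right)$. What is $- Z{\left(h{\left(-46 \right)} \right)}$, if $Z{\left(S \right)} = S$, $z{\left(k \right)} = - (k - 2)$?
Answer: $\frac{2850}{31} \approx 91.935$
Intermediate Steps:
$z{\left(k \right)} = 2 - k$ ($z{\left(k \right)} = - (-2 + k) = 2 - k$)
$h{\left(D \right)} = \frac{2}{31} + 2 D$ ($h{\left(D \right)} = \left(D - \left(-2 + D\right)\right) \left(D + \frac{1}{30 + 1}\right) = 2 \left(D + \frac{1}{31}\right) = 2 \left(\frac{1}{31} + D\right) = \frac{2}{31} + 2 D$)
$- Z{\left(h{\left(-46 \right)} \right)} = - (\frac{2}{31} + 2 \left(-46\right)) = - (\frac{2}{31} - 92) = \left(-1\right) \left(- \frac{2850}{31}\right) = \frac{2850}{31}$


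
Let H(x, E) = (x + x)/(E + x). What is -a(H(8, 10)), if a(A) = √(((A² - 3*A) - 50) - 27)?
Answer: -I*√6389/9 ≈ -8.8812*I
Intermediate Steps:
H(x, E) = 2*x/(E + x) (H(x, E) = (2*x)/(E + x) = 2*x/(E + x))
a(A) = √(-77 + A² - 3*A) (a(A) = √((-50 + A² - 3*A) - 27) = √(-77 + A² - 3*A))
-a(H(8, 10)) = -√(-77 + (2*8/(10 + 8))² - 6*8/(10 + 8)) = -√(-77 + (2*8/18)² - 6*8/18) = -√(-77 + (2*8*(1/18))² - 6*8/18) = -√(-77 + (8/9)² - 3*8/9) = -√(-77 + 64/81 - 8/3) = -√(-6389/81) = -I*√6389/9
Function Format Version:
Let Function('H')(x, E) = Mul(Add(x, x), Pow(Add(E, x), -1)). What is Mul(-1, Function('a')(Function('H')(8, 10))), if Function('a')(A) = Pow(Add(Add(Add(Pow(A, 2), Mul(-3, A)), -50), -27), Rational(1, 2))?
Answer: Mul(Rational(-1, 9), I, Pow(6389, Rational(1, 2))) ≈ Mul(-8.8812, I)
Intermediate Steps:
Function('H')(x, E) = Mul(2, x, Pow(Add(E, x), -1)) (Function('H')(x, E) = Mul(Mul(2, x), Pow(Add(E, x), -1)) = Mul(2, x, Pow(Add(E, x), -1)))
Function('a')(A) = Pow(Add(-77, Pow(A, 2), Mul(-3, A)), Rational(1, 2)) (Function('a')(A) = Pow(Add(Add(-50, Pow(A, 2), Mul(-3, A)), -27), Rational(1, 2)) = Pow(Add(-77, Pow(A, 2), Mul(-3, A)), Rational(1, 2)))
Mul(-1, Function('a')(Function('H')(8, 10))) = Mul(-1, Pow(Add(-77, Pow(Mul(2, 8, Pow(Add(10, 8), -1)), 2), Mul(-3, Mul(2, 8, Pow(Add(10, 8), -1)))), Rational(1, 2))) = Mul(-1, Pow(Add(-77, Pow(Mul(2, 8, Pow(18, -1)), 2), Mul(-3, Mul(2, 8, Pow(18, -1)))), Rational(1, 2))) = Mul(-1, Pow(Add(-77, Pow(Mul(2, 8, Rational(1, 18)), 2), Mul(-3, Mul(2, 8, Rational(1, 18)))), Rational(1, 2))) = Mul(-1, Pow(Add(-77, Pow(Rational(8, 9), 2), Mul(-3, Rational(8, 9))), Rational(1, 2))) = Mul(-1, Pow(Add(-77, Rational(64, 81), Rational(-8, 3)), Rational(1, 2))) = Mul(-1, Pow(Rational(-6389, 81), Rational(1, 2))) = Mul(-1, Mul(Rational(1, 9), I, Pow(6389, Rational(1, 2)))) = Mul(Rational(-1, 9), I, Pow(6389, Rational(1, 2)))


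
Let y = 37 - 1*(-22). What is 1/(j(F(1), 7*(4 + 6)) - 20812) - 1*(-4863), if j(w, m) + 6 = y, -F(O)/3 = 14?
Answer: 100951016/20759 ≈ 4863.0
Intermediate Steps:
F(O) = -42 (F(O) = -3*14 = -42)
y = 59 (y = 37 + 22 = 59)
j(w, m) = 53 (j(w, m) = -6 + 59 = 53)
1/(j(F(1), 7*(4 + 6)) - 20812) - 1*(-4863) = 1/(53 - 20812) - 1*(-4863) = 1/(-20759) + 4863 = -1/20759 + 4863 = 100951016/20759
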